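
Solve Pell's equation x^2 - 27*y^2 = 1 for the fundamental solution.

(x, y) = (26, 5)

First expand sqrt(27) as a continued fraction. With x_i = (sqrt(27) + m_i)/d_i and (m_0, d_0) = (0, 1): a_0 = floor(sqrt(27)) = 5, since 5^2 = 25 <= 27 < 36 = 6^2.
Iterate m_{i+1} = d_i*a_i - m_i, d_{i+1} = (27 - m_{i+1}^2)/d_i, a_{i+1} = floor((a_0 + m_{i+1})/d_{i+1}):
  m_1 = 1*5 - 0 = 5, d_1 = (27 - 5^2)/1 = 2/1 = 2, a_1 = floor((5 + 5)/2) = 5.
  m_2 = 2*5 - 5 = 5, d_2 = (27 - 5^2)/2 = 2/2 = 1, a_2 = floor((5 + 5)/1) = 10.
  m_3 = 1*10 - 5 = 5, d_3 = (27 - 5^2)/1 = 2/1 = 2: (m_3, d_3) = (m_1, d_1) = (5, 2), so from here the quotients repeat a_1, a_2; the period length is 2.
So sqrt(27) = [5; (5, 10)] with period length k = 2.
k is even, so the fundamental solution of x^2 - 27y^2 = 1 is (p_{k-1}, q_{k-1}) = (p_1, q_1); compute convergents through index 1.
Convergents (p_i = a_i*p_{i-1} + p_{i-2}, q_i = a_i*q_{i-1} + q_{i-2} with p_{-2}=0, p_{-1}=1, q_{-2}=1, q_{-1}=0):
  i=0: a_0=5, p_0 = 5*1 + 0 = 5, q_0 = 5*0 + 1 = 1.
  i=1: a_1=5, p_1 = 5*5 + 1 = 26, q_1 = 5*1 + 0 = 5.
Check: 26^2 - 27*5^2 = 676 - 675 = 1, so (x, y) = (26, 5) solves the equation, and by the theorem it is the least positive solution.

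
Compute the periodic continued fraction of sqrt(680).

[26; (13, 52)]

Write x_i = (sqrt(680) + m_i)/d_i with (m_0, d_0) = (0, 1). a_0 = floor(sqrt(680)) = 26, since 26^2 = 676 <= 680 < 729 = 27^2.
Iterate m_{i+1} = d_i*a_i - m_i, d_{i+1} = (680 - m_{i+1}^2)/d_i, a_{i+1} = floor((a_0 + m_{i+1})/d_{i+1}):
  m_1 = 1*26 - 0 = 26, d_1 = (680 - 26^2)/1 = 4/1 = 4, a_1 = floor((26 + 26)/4) = 13.
  m_2 = 4*13 - 26 = 26, d_2 = (680 - 26^2)/4 = 4/4 = 1, a_2 = floor((26 + 26)/1) = 52.
  m_3 = 1*52 - 26 = 26, d_3 = (680 - 26^2)/1 = 4/1 = 4: (m_3, d_3) = (m_1, d_1) = (26, 4), so from here the quotients repeat a_1, a_2; the period length is 2.
Hence the expansion of sqrt(680) is a_0 = 26 followed by the repeating block 13, 52 (period 2).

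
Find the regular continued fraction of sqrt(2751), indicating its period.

[52; (2, 4, 2, 104)]

Write x_i = (sqrt(2751) + m_i)/d_i with (m_0, d_0) = (0, 1). a_0 = floor(sqrt(2751)) = 52, since 52^2 = 2704 <= 2751 < 2809 = 53^2.
Iterate m_{i+1} = d_i*a_i - m_i, d_{i+1} = (2751 - m_{i+1}^2)/d_i, a_{i+1} = floor((a_0 + m_{i+1})/d_{i+1}):
  m_1 = 1*52 - 0 = 52, d_1 = (2751 - 52^2)/1 = 47/1 = 47, a_1 = floor((52 + 52)/47) = 2.
  m_2 = 47*2 - 52 = 42, d_2 = (2751 - 42^2)/47 = 987/47 = 21, a_2 = floor((52 + 42)/21) = 4.
  m_3 = 21*4 - 42 = 42, d_3 = (2751 - 42^2)/21 = 987/21 = 47, a_3 = floor((52 + 42)/47) = 2.
  m_4 = 47*2 - 42 = 52, d_4 = (2751 - 52^2)/47 = 47/47 = 1, a_4 = floor((52 + 52)/1) = 104.
  m_5 = 1*104 - 52 = 52, d_5 = (2751 - 52^2)/1 = 47/1 = 47: (m_5, d_5) = (m_1, d_1) = (52, 47), so from here the quotients repeat a_1, ..., a_4; the period length is 4.
Hence the expansion of sqrt(2751) is a_0 = 52 followed by the repeating block 2, 4, 2, 104 (period 4).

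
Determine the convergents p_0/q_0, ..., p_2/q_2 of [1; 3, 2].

1/1, 4/3, 9/7

Using the convergent recurrence p_i = a_i*p_{i-1} + p_{i-2}, q_i = a_i*q_{i-1} + q_{i-2} with p_{-2}=0, p_{-1}=1, q_{-2}=1, q_{-1}=0:
  i=0: a_0=1, p_0 = 1*1 + 0 = 1, q_0 = 1*0 + 1 = 1.
  i=1: a_1=3, p_1 = 3*1 + 1 = 4, q_1 = 3*1 + 0 = 3.
  i=2: a_2=2, p_2 = 2*4 + 1 = 9, q_2 = 2*3 + 1 = 7.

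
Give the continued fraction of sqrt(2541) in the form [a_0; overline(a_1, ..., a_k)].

Write x_i = (sqrt(2541) + m_i)/d_i with (m_0, d_0) = (0, 1). a_0 = floor(sqrt(2541)) = 50, since 50^2 = 2500 <= 2541 < 2601 = 51^2.
Iterate m_{i+1} = d_i*a_i - m_i, d_{i+1} = (2541 - m_{i+1}^2)/d_i, a_{i+1} = floor((a_0 + m_{i+1})/d_{i+1}):
  m_1 = 1*50 - 0 = 50, d_1 = (2541 - 50^2)/1 = 41/1 = 41, a_1 = floor((50 + 50)/41) = 2.
  m_2 = 41*2 - 50 = 32, d_2 = (2541 - 32^2)/41 = 1517/41 = 37, a_2 = floor((50 + 32)/37) = 2.
  m_3 = 37*2 - 32 = 42, d_3 = (2541 - 42^2)/37 = 777/37 = 21, a_3 = floor((50 + 42)/21) = 4.
  m_4 = 21*4 - 42 = 42, d_4 = (2541 - 42^2)/21 = 777/21 = 37, a_4 = floor((50 + 42)/37) = 2.
  m_5 = 37*2 - 42 = 32, d_5 = (2541 - 32^2)/37 = 1517/37 = 41, a_5 = floor((50 + 32)/41) = 2.
  m_6 = 41*2 - 32 = 50, d_6 = (2541 - 50^2)/41 = 41/41 = 1, a_6 = floor((50 + 50)/1) = 100.
  m_7 = 1*100 - 50 = 50, d_7 = (2541 - 50^2)/1 = 41/1 = 41: (m_7, d_7) = (m_1, d_1) = (50, 41), so from here the quotients repeat a_1, ..., a_6; the period length is 6.
Hence the expansion of sqrt(2541) is a_0 = 50 followed by the repeating block 2, 2, 4, 2, 2, 100 (period 6).

[50; overline(2, 2, 4, 2, 2, 100)]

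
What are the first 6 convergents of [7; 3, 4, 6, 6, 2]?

Using the convergent recurrence p_i = a_i*p_{i-1} + p_{i-2}, q_i = a_i*q_{i-1} + q_{i-2} with p_{-2}=0, p_{-1}=1, q_{-2}=1, q_{-1}=0:
  i=0: a_0=7, p_0 = 7*1 + 0 = 7, q_0 = 7*0 + 1 = 1.
  i=1: a_1=3, p_1 = 3*7 + 1 = 22, q_1 = 3*1 + 0 = 3.
  i=2: a_2=4, p_2 = 4*22 + 7 = 95, q_2 = 4*3 + 1 = 13.
  i=3: a_3=6, p_3 = 6*95 + 22 = 592, q_3 = 6*13 + 3 = 81.
  i=4: a_4=6, p_4 = 6*592 + 95 = 3647, q_4 = 6*81 + 13 = 499.
  i=5: a_5=2, p_5 = 2*3647 + 592 = 7886, q_5 = 2*499 + 81 = 1079.

7/1, 22/3, 95/13, 592/81, 3647/499, 7886/1079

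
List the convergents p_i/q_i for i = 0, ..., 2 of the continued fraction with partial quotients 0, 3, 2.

Using the convergent recurrence p_i = a_i*p_{i-1} + p_{i-2}, q_i = a_i*q_{i-1} + q_{i-2} with p_{-2}=0, p_{-1}=1, q_{-2}=1, q_{-1}=0:
  i=0: a_0=0, p_0 = 0*1 + 0 = 0, q_0 = 0*0 + 1 = 1.
  i=1: a_1=3, p_1 = 3*0 + 1 = 1, q_1 = 3*1 + 0 = 3.
  i=2: a_2=2, p_2 = 2*1 + 0 = 2, q_2 = 2*3 + 1 = 7.

0/1, 1/3, 2/7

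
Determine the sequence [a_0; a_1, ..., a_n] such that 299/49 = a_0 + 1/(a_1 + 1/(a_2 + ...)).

[6; 9, 1, 4]

Run the Euclidean algorithm on 299 and 49; the successive quotients are the partial quotients a_0, a_1, ... (each step inverts the fractional part left over by the previous one):
  299 = 6*49 + 5, so a_0 = 6.
  49 = 9*5 + 4, so a_1 = 9.
  5 = 1*4 + 1, so a_2 = 1.
  4 = 4*1 + 0, so a_3 = 4.
The remainder reaches 0 after 4 divisions, so the expansion has 4 partial quotients, read off in order.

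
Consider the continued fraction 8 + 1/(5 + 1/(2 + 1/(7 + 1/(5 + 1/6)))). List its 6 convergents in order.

Using the convergent recurrence p_i = a_i*p_{i-1} + p_{i-2}, q_i = a_i*q_{i-1} + q_{i-2} with p_{-2}=0, p_{-1}=1, q_{-2}=1, q_{-1}=0:
  i=0: a_0=8, p_0 = 8*1 + 0 = 8, q_0 = 8*0 + 1 = 1.
  i=1: a_1=5, p_1 = 5*8 + 1 = 41, q_1 = 5*1 + 0 = 5.
  i=2: a_2=2, p_2 = 2*41 + 8 = 90, q_2 = 2*5 + 1 = 11.
  i=3: a_3=7, p_3 = 7*90 + 41 = 671, q_3 = 7*11 + 5 = 82.
  i=4: a_4=5, p_4 = 5*671 + 90 = 3445, q_4 = 5*82 + 11 = 421.
  i=5: a_5=6, p_5 = 6*3445 + 671 = 21341, q_5 = 6*421 + 82 = 2608.

8/1, 41/5, 90/11, 671/82, 3445/421, 21341/2608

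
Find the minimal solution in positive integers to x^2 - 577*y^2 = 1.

(x, y) = (1153, 48)

First expand sqrt(577) as a continued fraction. With x_i = (sqrt(577) + m_i)/d_i and (m_0, d_0) = (0, 1): a_0 = floor(sqrt(577)) = 24, since 24^2 = 576 <= 577 < 625 = 25^2.
Iterate m_{i+1} = d_i*a_i - m_i, d_{i+1} = (577 - m_{i+1}^2)/d_i, a_{i+1} = floor((a_0 + m_{i+1})/d_{i+1}):
  m_1 = 1*24 - 0 = 24, d_1 = (577 - 24^2)/1 = 1/1 = 1, a_1 = floor((24 + 24)/1) = 48.
  m_2 = 1*48 - 24 = 24, d_2 = (577 - 24^2)/1 = 1/1 = 1: (m_2, d_2) = (m_1, d_1) = (24, 1), so from here the quotient a_1 repeats; the period length is 1.
So sqrt(577) = [24; (48)] with period length k = 1.
k is odd, so (p_{k-1}, q_{k-1}) only solves x^2 - 577y^2 = -1 and the fundamental solution of x^2 - 577y^2 = 1 is (p_{2k-1}, q_{2k-1}) = (p_1, q_1); compute convergents through index 1, running through the period twice.
Convergents (p_i = a_i*p_{i-1} + p_{i-2}, q_i = a_i*q_{i-1} + q_{i-2} with p_{-2}=0, p_{-1}=1, q_{-2}=1, q_{-1}=0):
  i=0: a_0=24, p_0 = 24*1 + 0 = 24, q_0 = 24*0 + 1 = 1.
  i=1: a_1=48, p_1 = 48*24 + 1 = 1153, q_1 = 48*1 + 0 = 48.
Indeed p_0^2 - 577*q_0^2 = 576 - 577 = -1, not +1.
Check: 1153^2 - 577*48^2 = 1329409 - 1329408 = 1, so (x, y) = (1153, 48) solves the equation, and by the theorem it is the least positive solution.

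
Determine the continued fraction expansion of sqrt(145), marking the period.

[12; (24)]

Write x_i = (sqrt(145) + m_i)/d_i with (m_0, d_0) = (0, 1). a_0 = floor(sqrt(145)) = 12, since 12^2 = 144 <= 145 < 169 = 13^2.
Iterate m_{i+1} = d_i*a_i - m_i, d_{i+1} = (145 - m_{i+1}^2)/d_i, a_{i+1} = floor((a_0 + m_{i+1})/d_{i+1}):
  m_1 = 1*12 - 0 = 12, d_1 = (145 - 12^2)/1 = 1/1 = 1, a_1 = floor((12 + 12)/1) = 24.
  m_2 = 1*24 - 12 = 12, d_2 = (145 - 12^2)/1 = 1/1 = 1: (m_2, d_2) = (m_1, d_1) = (12, 1), so from here the quotient a_1 repeats; the period length is 1.
Hence the expansion of sqrt(145) is a_0 = 12 followed by the repeating block 24 (period 1).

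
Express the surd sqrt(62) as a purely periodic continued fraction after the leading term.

[7; (1, 6, 1, 14)]

Write x_i = (sqrt(62) + m_i)/d_i with (m_0, d_0) = (0, 1). a_0 = floor(sqrt(62)) = 7, since 7^2 = 49 <= 62 < 64 = 8^2.
Iterate m_{i+1} = d_i*a_i - m_i, d_{i+1} = (62 - m_{i+1}^2)/d_i, a_{i+1} = floor((a_0 + m_{i+1})/d_{i+1}):
  m_1 = 1*7 - 0 = 7, d_1 = (62 - 7^2)/1 = 13/1 = 13, a_1 = floor((7 + 7)/13) = 1.
  m_2 = 13*1 - 7 = 6, d_2 = (62 - 6^2)/13 = 26/13 = 2, a_2 = floor((7 + 6)/2) = 6.
  m_3 = 2*6 - 6 = 6, d_3 = (62 - 6^2)/2 = 26/2 = 13, a_3 = floor((7 + 6)/13) = 1.
  m_4 = 13*1 - 6 = 7, d_4 = (62 - 7^2)/13 = 13/13 = 1, a_4 = floor((7 + 7)/1) = 14.
  m_5 = 1*14 - 7 = 7, d_5 = (62 - 7^2)/1 = 13/1 = 13: (m_5, d_5) = (m_1, d_1) = (7, 13), so from here the quotients repeat a_1, ..., a_4; the period length is 4.
Hence the expansion of sqrt(62) is a_0 = 7 followed by the repeating block 1, 6, 1, 14 (period 4).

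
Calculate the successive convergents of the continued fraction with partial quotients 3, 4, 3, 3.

3/1, 13/4, 42/13, 139/43

Using the convergent recurrence p_i = a_i*p_{i-1} + p_{i-2}, q_i = a_i*q_{i-1} + q_{i-2} with p_{-2}=0, p_{-1}=1, q_{-2}=1, q_{-1}=0:
  i=0: a_0=3, p_0 = 3*1 + 0 = 3, q_0 = 3*0 + 1 = 1.
  i=1: a_1=4, p_1 = 4*3 + 1 = 13, q_1 = 4*1 + 0 = 4.
  i=2: a_2=3, p_2 = 3*13 + 3 = 42, q_2 = 3*4 + 1 = 13.
  i=3: a_3=3, p_3 = 3*42 + 13 = 139, q_3 = 3*13 + 4 = 43.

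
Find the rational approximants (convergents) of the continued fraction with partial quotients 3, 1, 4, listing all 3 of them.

3/1, 4/1, 19/5

Using the convergent recurrence p_i = a_i*p_{i-1} + p_{i-2}, q_i = a_i*q_{i-1} + q_{i-2} with p_{-2}=0, p_{-1}=1, q_{-2}=1, q_{-1}=0:
  i=0: a_0=3, p_0 = 3*1 + 0 = 3, q_0 = 3*0 + 1 = 1.
  i=1: a_1=1, p_1 = 1*3 + 1 = 4, q_1 = 1*1 + 0 = 1.
  i=2: a_2=4, p_2 = 4*4 + 3 = 19, q_2 = 4*1 + 1 = 5.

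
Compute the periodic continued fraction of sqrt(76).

[8; (1, 2, 1, 1, 5, 4, 5, 1, 1, 2, 1, 16)]

Write x_i = (sqrt(76) + m_i)/d_i with (m_0, d_0) = (0, 1). a_0 = floor(sqrt(76)) = 8, since 8^2 = 64 <= 76 < 81 = 9^2.
Iterate m_{i+1} = d_i*a_i - m_i, d_{i+1} = (76 - m_{i+1}^2)/d_i, a_{i+1} = floor((a_0 + m_{i+1})/d_{i+1}):
  m_1 = 1*8 - 0 = 8, d_1 = (76 - 8^2)/1 = 12/1 = 12, a_1 = floor((8 + 8)/12) = 1.
  m_2 = 12*1 - 8 = 4, d_2 = (76 - 4^2)/12 = 60/12 = 5, a_2 = floor((8 + 4)/5) = 2.
  m_3 = 5*2 - 4 = 6, d_3 = (76 - 6^2)/5 = 40/5 = 8, a_3 = floor((8 + 6)/8) = 1.
  m_4 = 8*1 - 6 = 2, d_4 = (76 - 2^2)/8 = 72/8 = 9, a_4 = floor((8 + 2)/9) = 1.
  m_5 = 9*1 - 2 = 7, d_5 = (76 - 7^2)/9 = 27/9 = 3, a_5 = floor((8 + 7)/3) = 5.
  m_6 = 3*5 - 7 = 8, d_6 = (76 - 8^2)/3 = 12/3 = 4, a_6 = floor((8 + 8)/4) = 4.
  m_7 = 4*4 - 8 = 8, d_7 = (76 - 8^2)/4 = 12/4 = 3, a_7 = floor((8 + 8)/3) = 5.
  m_8 = 3*5 - 8 = 7, d_8 = (76 - 7^2)/3 = 27/3 = 9, a_8 = floor((8 + 7)/9) = 1.
  m_9 = 9*1 - 7 = 2, d_9 = (76 - 2^2)/9 = 72/9 = 8, a_9 = floor((8 + 2)/8) = 1.
  m_10 = 8*1 - 2 = 6, d_10 = (76 - 6^2)/8 = 40/8 = 5, a_10 = floor((8 + 6)/5) = 2.
  m_11 = 5*2 - 6 = 4, d_11 = (76 - 4^2)/5 = 60/5 = 12, a_11 = floor((8 + 4)/12) = 1.
  m_12 = 12*1 - 4 = 8, d_12 = (76 - 8^2)/12 = 12/12 = 1, a_12 = floor((8 + 8)/1) = 16.
  m_13 = 1*16 - 8 = 8, d_13 = (76 - 8^2)/1 = 12/1 = 12: (m_13, d_13) = (m_1, d_1) = (8, 12), so from here the quotients repeat a_1, ..., a_12; the period length is 12.
Hence the expansion of sqrt(76) is a_0 = 8 followed by the repeating block 1, 2, 1, 1, 5, 4, 5, 1, 1, 2, 1, 16 (period 12).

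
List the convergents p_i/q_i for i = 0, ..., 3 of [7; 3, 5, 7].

7/1, 22/3, 117/16, 841/115

Using the convergent recurrence p_i = a_i*p_{i-1} + p_{i-2}, q_i = a_i*q_{i-1} + q_{i-2} with p_{-2}=0, p_{-1}=1, q_{-2}=1, q_{-1}=0:
  i=0: a_0=7, p_0 = 7*1 + 0 = 7, q_0 = 7*0 + 1 = 1.
  i=1: a_1=3, p_1 = 3*7 + 1 = 22, q_1 = 3*1 + 0 = 3.
  i=2: a_2=5, p_2 = 5*22 + 7 = 117, q_2 = 5*3 + 1 = 16.
  i=3: a_3=7, p_3 = 7*117 + 22 = 841, q_3 = 7*16 + 3 = 115.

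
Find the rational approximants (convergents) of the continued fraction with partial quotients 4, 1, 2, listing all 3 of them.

Using the convergent recurrence p_i = a_i*p_{i-1} + p_{i-2}, q_i = a_i*q_{i-1} + q_{i-2} with p_{-2}=0, p_{-1}=1, q_{-2}=1, q_{-1}=0:
  i=0: a_0=4, p_0 = 4*1 + 0 = 4, q_0 = 4*0 + 1 = 1.
  i=1: a_1=1, p_1 = 1*4 + 1 = 5, q_1 = 1*1 + 0 = 1.
  i=2: a_2=2, p_2 = 2*5 + 4 = 14, q_2 = 2*1 + 1 = 3.

4/1, 5/1, 14/3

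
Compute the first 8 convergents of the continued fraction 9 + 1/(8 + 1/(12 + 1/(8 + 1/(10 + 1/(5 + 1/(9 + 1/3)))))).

Using the convergent recurrence p_i = a_i*p_{i-1} + p_{i-2}, q_i = a_i*q_{i-1} + q_{i-2} with p_{-2}=0, p_{-1}=1, q_{-2}=1, q_{-1}=0:
  i=0: a_0=9, p_0 = 9*1 + 0 = 9, q_0 = 9*0 + 1 = 1.
  i=1: a_1=8, p_1 = 8*9 + 1 = 73, q_1 = 8*1 + 0 = 8.
  i=2: a_2=12, p_2 = 12*73 + 9 = 885, q_2 = 12*8 + 1 = 97.
  i=3: a_3=8, p_3 = 8*885 + 73 = 7153, q_3 = 8*97 + 8 = 784.
  i=4: a_4=10, p_4 = 10*7153 + 885 = 72415, q_4 = 10*784 + 97 = 7937.
  i=5: a_5=5, p_5 = 5*72415 + 7153 = 369228, q_5 = 5*7937 + 784 = 40469.
  i=6: a_6=9, p_6 = 9*369228 + 72415 = 3395467, q_6 = 9*40469 + 7937 = 372158.
  i=7: a_7=3, p_7 = 3*3395467 + 369228 = 10555629, q_7 = 3*372158 + 40469 = 1156943.

9/1, 73/8, 885/97, 7153/784, 72415/7937, 369228/40469, 3395467/372158, 10555629/1156943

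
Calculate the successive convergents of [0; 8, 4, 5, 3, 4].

Using the convergent recurrence p_i = a_i*p_{i-1} + p_{i-2}, q_i = a_i*q_{i-1} + q_{i-2} with p_{-2}=0, p_{-1}=1, q_{-2}=1, q_{-1}=0:
  i=0: a_0=0, p_0 = 0*1 + 0 = 0, q_0 = 0*0 + 1 = 1.
  i=1: a_1=8, p_1 = 8*0 + 1 = 1, q_1 = 8*1 + 0 = 8.
  i=2: a_2=4, p_2 = 4*1 + 0 = 4, q_2 = 4*8 + 1 = 33.
  i=3: a_3=5, p_3 = 5*4 + 1 = 21, q_3 = 5*33 + 8 = 173.
  i=4: a_4=3, p_4 = 3*21 + 4 = 67, q_4 = 3*173 + 33 = 552.
  i=5: a_5=4, p_5 = 4*67 + 21 = 289, q_5 = 4*552 + 173 = 2381.

0/1, 1/8, 4/33, 21/173, 67/552, 289/2381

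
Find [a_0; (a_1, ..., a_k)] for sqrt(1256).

Write x_i = (sqrt(1256) + m_i)/d_i with (m_0, d_0) = (0, 1). a_0 = floor(sqrt(1256)) = 35, since 35^2 = 1225 <= 1256 < 1296 = 36^2.
Iterate m_{i+1} = d_i*a_i - m_i, d_{i+1} = (1256 - m_{i+1}^2)/d_i, a_{i+1} = floor((a_0 + m_{i+1})/d_{i+1}):
  m_1 = 1*35 - 0 = 35, d_1 = (1256 - 35^2)/1 = 31/1 = 31, a_1 = floor((35 + 35)/31) = 2.
  m_2 = 31*2 - 35 = 27, d_2 = (1256 - 27^2)/31 = 527/31 = 17, a_2 = floor((35 + 27)/17) = 3.
  m_3 = 17*3 - 27 = 24, d_3 = (1256 - 24^2)/17 = 680/17 = 40, a_3 = floor((35 + 24)/40) = 1.
  m_4 = 40*1 - 24 = 16, d_4 = (1256 - 16^2)/40 = 1000/40 = 25, a_4 = floor((35 + 16)/25) = 2.
  m_5 = 25*2 - 16 = 34, d_5 = (1256 - 34^2)/25 = 100/25 = 4, a_5 = floor((35 + 34)/4) = 17.
  m_6 = 4*17 - 34 = 34, d_6 = (1256 - 34^2)/4 = 100/4 = 25, a_6 = floor((35 + 34)/25) = 2.
  m_7 = 25*2 - 34 = 16, d_7 = (1256 - 16^2)/25 = 1000/25 = 40, a_7 = floor((35 + 16)/40) = 1.
  m_8 = 40*1 - 16 = 24, d_8 = (1256 - 24^2)/40 = 680/40 = 17, a_8 = floor((35 + 24)/17) = 3.
  m_9 = 17*3 - 24 = 27, d_9 = (1256 - 27^2)/17 = 527/17 = 31, a_9 = floor((35 + 27)/31) = 2.
  m_10 = 31*2 - 27 = 35, d_10 = (1256 - 35^2)/31 = 31/31 = 1, a_10 = floor((35 + 35)/1) = 70.
  m_11 = 1*70 - 35 = 35, d_11 = (1256 - 35^2)/1 = 31/1 = 31: (m_11, d_11) = (m_1, d_1) = (35, 31), so from here the quotients repeat a_1, ..., a_10; the period length is 10.
Hence the expansion of sqrt(1256) is a_0 = 35 followed by the repeating block 2, 3, 1, 2, 17, 2, 1, 3, 2, 70 (period 10).

[35; (2, 3, 1, 2, 17, 2, 1, 3, 2, 70)]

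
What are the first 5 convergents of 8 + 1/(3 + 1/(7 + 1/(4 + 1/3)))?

8/1, 25/3, 183/22, 757/91, 2454/295

Using the convergent recurrence p_i = a_i*p_{i-1} + p_{i-2}, q_i = a_i*q_{i-1} + q_{i-2} with p_{-2}=0, p_{-1}=1, q_{-2}=1, q_{-1}=0:
  i=0: a_0=8, p_0 = 8*1 + 0 = 8, q_0 = 8*0 + 1 = 1.
  i=1: a_1=3, p_1 = 3*8 + 1 = 25, q_1 = 3*1 + 0 = 3.
  i=2: a_2=7, p_2 = 7*25 + 8 = 183, q_2 = 7*3 + 1 = 22.
  i=3: a_3=4, p_3 = 4*183 + 25 = 757, q_3 = 4*22 + 3 = 91.
  i=4: a_4=3, p_4 = 3*757 + 183 = 2454, q_4 = 3*91 + 22 = 295.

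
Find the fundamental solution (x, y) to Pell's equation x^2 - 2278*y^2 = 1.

(x, y) = (14945957, 313146)

First expand sqrt(2278) as a continued fraction. With x_i = (sqrt(2278) + m_i)/d_i and (m_0, d_0) = (0, 1): a_0 = floor(sqrt(2278)) = 47, since 47^2 = 2209 <= 2278 < 2304 = 48^2.
Iterate m_{i+1} = d_i*a_i - m_i, d_{i+1} = (2278 - m_{i+1}^2)/d_i, a_{i+1} = floor((a_0 + m_{i+1})/d_{i+1}):
  m_1 = 1*47 - 0 = 47, d_1 = (2278 - 47^2)/1 = 69/1 = 69, a_1 = floor((47 + 47)/69) = 1.
  m_2 = 69*1 - 47 = 22, d_2 = (2278 - 22^2)/69 = 1794/69 = 26, a_2 = floor((47 + 22)/26) = 2.
  m_3 = 26*2 - 22 = 30, d_3 = (2278 - 30^2)/26 = 1378/26 = 53, a_3 = floor((47 + 30)/53) = 1.
  m_4 = 53*1 - 30 = 23, d_4 = (2278 - 23^2)/53 = 1749/53 = 33, a_4 = floor((47 + 23)/33) = 2.
  m_5 = 33*2 - 23 = 43, d_5 = (2278 - 43^2)/33 = 429/33 = 13, a_5 = floor((47 + 43)/13) = 6.
  m_6 = 13*6 - 43 = 35, d_6 = (2278 - 35^2)/13 = 1053/13 = 81, a_6 = floor((47 + 35)/81) = 1.
  m_7 = 81*1 - 35 = 46, d_7 = (2278 - 46^2)/81 = 162/81 = 2, a_7 = floor((47 + 46)/2) = 46.
  m_8 = 2*46 - 46 = 46, d_8 = (2278 - 46^2)/2 = 162/2 = 81, a_8 = floor((47 + 46)/81) = 1.
  m_9 = 81*1 - 46 = 35, d_9 = (2278 - 35^2)/81 = 1053/81 = 13, a_9 = floor((47 + 35)/13) = 6.
  m_10 = 13*6 - 35 = 43, d_10 = (2278 - 43^2)/13 = 429/13 = 33, a_10 = floor((47 + 43)/33) = 2.
  m_11 = 33*2 - 43 = 23, d_11 = (2278 - 23^2)/33 = 1749/33 = 53, a_11 = floor((47 + 23)/53) = 1.
  m_12 = 53*1 - 23 = 30, d_12 = (2278 - 30^2)/53 = 1378/53 = 26, a_12 = floor((47 + 30)/26) = 2.
  m_13 = 26*2 - 30 = 22, d_13 = (2278 - 22^2)/26 = 1794/26 = 69, a_13 = floor((47 + 22)/69) = 1.
  m_14 = 69*1 - 22 = 47, d_14 = (2278 - 47^2)/69 = 69/69 = 1, a_14 = floor((47 + 47)/1) = 94.
  m_15 = 1*94 - 47 = 47, d_15 = (2278 - 47^2)/1 = 69/1 = 69: (m_15, d_15) = (m_1, d_1) = (47, 69), so from here the quotients repeat a_1, ..., a_14; the period length is 14.
So sqrt(2278) = [47; (1, 2, 1, 2, 6, 1, 46, 1, 6, 2, 1, 2, 1, 94)] with period length k = 14.
k is even, so the fundamental solution of x^2 - 2278y^2 = 1 is (p_{k-1}, q_{k-1}) = (p_13, q_13); compute convergents through index 13.
Convergents (p_i = a_i*p_{i-1} + p_{i-2}, q_i = a_i*q_{i-1} + q_{i-2} with p_{-2}=0, p_{-1}=1, q_{-2}=1, q_{-1}=0):
  i=0: a_0=47, p_0 = 47*1 + 0 = 47, q_0 = 47*0 + 1 = 1.
  i=1: a_1=1, p_1 = 1*47 + 1 = 48, q_1 = 1*1 + 0 = 1.
  i=2: a_2=2, p_2 = 2*48 + 47 = 143, q_2 = 2*1 + 1 = 3.
  i=3: a_3=1, p_3 = 1*143 + 48 = 191, q_3 = 1*3 + 1 = 4.
  i=4: a_4=2, p_4 = 2*191 + 143 = 525, q_4 = 2*4 + 3 = 11.
  i=5: a_5=6, p_5 = 6*525 + 191 = 3341, q_5 = 6*11 + 4 = 70.
  i=6: a_6=1, p_6 = 1*3341 + 525 = 3866, q_6 = 1*70 + 11 = 81.
  i=7: a_7=46, p_7 = 46*3866 + 3341 = 181177, q_7 = 46*81 + 70 = 3796.
  i=8: a_8=1, p_8 = 1*181177 + 3866 = 185043, q_8 = 1*3796 + 81 = 3877.
  i=9: a_9=6, p_9 = 6*185043 + 181177 = 1291435, q_9 = 6*3877 + 3796 = 27058.
  i=10: a_10=2, p_10 = 2*1291435 + 185043 = 2767913, q_10 = 2*27058 + 3877 = 57993.
  i=11: a_11=1, p_11 = 1*2767913 + 1291435 = 4059348, q_11 = 1*57993 + 27058 = 85051.
  i=12: a_12=2, p_12 = 2*4059348 + 2767913 = 10886609, q_12 = 2*85051 + 57993 = 228095.
  i=13: a_13=1, p_13 = 1*10886609 + 4059348 = 14945957, q_13 = 1*228095 + 85051 = 313146.
Check: 14945957^2 - 2278*313146^2 = 223381630645849 - 223381630645848 = 1, so (x, y) = (14945957, 313146) solves the equation, and by the theorem it is the least positive solution.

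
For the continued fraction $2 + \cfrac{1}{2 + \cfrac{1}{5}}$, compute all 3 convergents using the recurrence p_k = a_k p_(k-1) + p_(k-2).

Using the convergent recurrence p_i = a_i*p_{i-1} + p_{i-2}, q_i = a_i*q_{i-1} + q_{i-2} with p_{-2}=0, p_{-1}=1, q_{-2}=1, q_{-1}=0:
  i=0: a_0=2, p_0 = 2*1 + 0 = 2, q_0 = 2*0 + 1 = 1.
  i=1: a_1=2, p_1 = 2*2 + 1 = 5, q_1 = 2*1 + 0 = 2.
  i=2: a_2=5, p_2 = 5*5 + 2 = 27, q_2 = 5*2 + 1 = 11.

2/1, 5/2, 27/11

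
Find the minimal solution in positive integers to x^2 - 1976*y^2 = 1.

(x, y) = (73035, 1643)

First expand sqrt(1976) as a continued fraction. With x_i = (sqrt(1976) + m_i)/d_i and (m_0, d_0) = (0, 1): a_0 = floor(sqrt(1976)) = 44, since 44^2 = 1936 <= 1976 < 2025 = 45^2.
Iterate m_{i+1} = d_i*a_i - m_i, d_{i+1} = (1976 - m_{i+1}^2)/d_i, a_{i+1} = floor((a_0 + m_{i+1})/d_{i+1}):
  m_1 = 1*44 - 0 = 44, d_1 = (1976 - 44^2)/1 = 40/1 = 40, a_1 = floor((44 + 44)/40) = 2.
  m_2 = 40*2 - 44 = 36, d_2 = (1976 - 36^2)/40 = 680/40 = 17, a_2 = floor((44 + 36)/17) = 4.
  m_3 = 17*4 - 36 = 32, d_3 = (1976 - 32^2)/17 = 952/17 = 56, a_3 = floor((44 + 32)/56) = 1.
  m_4 = 56*1 - 32 = 24, d_4 = (1976 - 24^2)/56 = 1400/56 = 25, a_4 = floor((44 + 24)/25) = 2.
  m_5 = 25*2 - 24 = 26, d_5 = (1976 - 26^2)/25 = 1300/25 = 52, a_5 = floor((44 + 26)/52) = 1.
  m_6 = 52*1 - 26 = 26, d_6 = (1976 - 26^2)/52 = 1300/52 = 25, a_6 = floor((44 + 26)/25) = 2.
  m_7 = 25*2 - 26 = 24, d_7 = (1976 - 24^2)/25 = 1400/25 = 56, a_7 = floor((44 + 24)/56) = 1.
  m_8 = 56*1 - 24 = 32, d_8 = (1976 - 32^2)/56 = 952/56 = 17, a_8 = floor((44 + 32)/17) = 4.
  m_9 = 17*4 - 32 = 36, d_9 = (1976 - 36^2)/17 = 680/17 = 40, a_9 = floor((44 + 36)/40) = 2.
  m_10 = 40*2 - 36 = 44, d_10 = (1976 - 44^2)/40 = 40/40 = 1, a_10 = floor((44 + 44)/1) = 88.
  m_11 = 1*88 - 44 = 44, d_11 = (1976 - 44^2)/1 = 40/1 = 40: (m_11, d_11) = (m_1, d_1) = (44, 40), so from here the quotients repeat a_1, ..., a_10; the period length is 10.
So sqrt(1976) = [44; (2, 4, 1, 2, 1, 2, 1, 4, 2, 88)] with period length k = 10.
k is even, so the fundamental solution of x^2 - 1976y^2 = 1 is (p_{k-1}, q_{k-1}) = (p_9, q_9); compute convergents through index 9.
Convergents (p_i = a_i*p_{i-1} + p_{i-2}, q_i = a_i*q_{i-1} + q_{i-2} with p_{-2}=0, p_{-1}=1, q_{-2}=1, q_{-1}=0):
  i=0: a_0=44, p_0 = 44*1 + 0 = 44, q_0 = 44*0 + 1 = 1.
  i=1: a_1=2, p_1 = 2*44 + 1 = 89, q_1 = 2*1 + 0 = 2.
  i=2: a_2=4, p_2 = 4*89 + 44 = 400, q_2 = 4*2 + 1 = 9.
  i=3: a_3=1, p_3 = 1*400 + 89 = 489, q_3 = 1*9 + 2 = 11.
  i=4: a_4=2, p_4 = 2*489 + 400 = 1378, q_4 = 2*11 + 9 = 31.
  i=5: a_5=1, p_5 = 1*1378 + 489 = 1867, q_5 = 1*31 + 11 = 42.
  i=6: a_6=2, p_6 = 2*1867 + 1378 = 5112, q_6 = 2*42 + 31 = 115.
  i=7: a_7=1, p_7 = 1*5112 + 1867 = 6979, q_7 = 1*115 + 42 = 157.
  i=8: a_8=4, p_8 = 4*6979 + 5112 = 33028, q_8 = 4*157 + 115 = 743.
  i=9: a_9=2, p_9 = 2*33028 + 6979 = 73035, q_9 = 2*743 + 157 = 1643.
Check: 73035^2 - 1976*1643^2 = 5334111225 - 5334111224 = 1, so (x, y) = (73035, 1643) solves the equation, and by the theorem it is the least positive solution.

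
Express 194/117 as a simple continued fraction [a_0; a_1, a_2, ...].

[1; 1, 1, 1, 12, 3]

Run the Euclidean algorithm on 194 and 117; the successive quotients are the partial quotients a_0, a_1, ... (each step inverts the fractional part left over by the previous one):
  194 = 1*117 + 77, so a_0 = 1.
  117 = 1*77 + 40, so a_1 = 1.
  77 = 1*40 + 37, so a_2 = 1.
  40 = 1*37 + 3, so a_3 = 1.
  37 = 12*3 + 1, so a_4 = 12.
  3 = 3*1 + 0, so a_5 = 3.
The remainder reaches 0 after 6 divisions, so the expansion has 6 partial quotients, read off in order.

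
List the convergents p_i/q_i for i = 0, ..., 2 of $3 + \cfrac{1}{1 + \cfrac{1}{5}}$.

3/1, 4/1, 23/6

Using the convergent recurrence p_i = a_i*p_{i-1} + p_{i-2}, q_i = a_i*q_{i-1} + q_{i-2} with p_{-2}=0, p_{-1}=1, q_{-2}=1, q_{-1}=0:
  i=0: a_0=3, p_0 = 3*1 + 0 = 3, q_0 = 3*0 + 1 = 1.
  i=1: a_1=1, p_1 = 1*3 + 1 = 4, q_1 = 1*1 + 0 = 1.
  i=2: a_2=5, p_2 = 5*4 + 3 = 23, q_2 = 5*1 + 1 = 6.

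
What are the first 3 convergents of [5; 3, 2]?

Using the convergent recurrence p_i = a_i*p_{i-1} + p_{i-2}, q_i = a_i*q_{i-1} + q_{i-2} with p_{-2}=0, p_{-1}=1, q_{-2}=1, q_{-1}=0:
  i=0: a_0=5, p_0 = 5*1 + 0 = 5, q_0 = 5*0 + 1 = 1.
  i=1: a_1=3, p_1 = 3*5 + 1 = 16, q_1 = 3*1 + 0 = 3.
  i=2: a_2=2, p_2 = 2*16 + 5 = 37, q_2 = 2*3 + 1 = 7.

5/1, 16/3, 37/7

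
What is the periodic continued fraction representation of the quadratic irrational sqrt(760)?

Write x_i = (sqrt(760) + m_i)/d_i with (m_0, d_0) = (0, 1). a_0 = floor(sqrt(760)) = 27, since 27^2 = 729 <= 760 < 784 = 28^2.
Iterate m_{i+1} = d_i*a_i - m_i, d_{i+1} = (760 - m_{i+1}^2)/d_i, a_{i+1} = floor((a_0 + m_{i+1})/d_{i+1}):
  m_1 = 1*27 - 0 = 27, d_1 = (760 - 27^2)/1 = 31/1 = 31, a_1 = floor((27 + 27)/31) = 1.
  m_2 = 31*1 - 27 = 4, d_2 = (760 - 4^2)/31 = 744/31 = 24, a_2 = floor((27 + 4)/24) = 1.
  m_3 = 24*1 - 4 = 20, d_3 = (760 - 20^2)/24 = 360/24 = 15, a_3 = floor((27 + 20)/15) = 3.
  m_4 = 15*3 - 20 = 25, d_4 = (760 - 25^2)/15 = 135/15 = 9, a_4 = floor((27 + 25)/9) = 5.
  m_5 = 9*5 - 25 = 20, d_5 = (760 - 20^2)/9 = 360/9 = 40, a_5 = floor((27 + 20)/40) = 1.
  m_6 = 40*1 - 20 = 20, d_6 = (760 - 20^2)/40 = 360/40 = 9, a_6 = floor((27 + 20)/9) = 5.
  m_7 = 9*5 - 20 = 25, d_7 = (760 - 25^2)/9 = 135/9 = 15, a_7 = floor((27 + 25)/15) = 3.
  m_8 = 15*3 - 25 = 20, d_8 = (760 - 20^2)/15 = 360/15 = 24, a_8 = floor((27 + 20)/24) = 1.
  m_9 = 24*1 - 20 = 4, d_9 = (760 - 4^2)/24 = 744/24 = 31, a_9 = floor((27 + 4)/31) = 1.
  m_10 = 31*1 - 4 = 27, d_10 = (760 - 27^2)/31 = 31/31 = 1, a_10 = floor((27 + 27)/1) = 54.
  m_11 = 1*54 - 27 = 27, d_11 = (760 - 27^2)/1 = 31/1 = 31: (m_11, d_11) = (m_1, d_1) = (27, 31), so from here the quotients repeat a_1, ..., a_10; the period length is 10.
Hence the expansion of sqrt(760) is a_0 = 27 followed by the repeating block 1, 1, 3, 5, 1, 5, 3, 1, 1, 54 (period 10).

[27; (1, 1, 3, 5, 1, 5, 3, 1, 1, 54)]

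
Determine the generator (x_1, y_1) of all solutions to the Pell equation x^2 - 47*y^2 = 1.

First expand sqrt(47) as a continued fraction. With x_i = (sqrt(47) + m_i)/d_i and (m_0, d_0) = (0, 1): a_0 = floor(sqrt(47)) = 6, since 6^2 = 36 <= 47 < 49 = 7^2.
Iterate m_{i+1} = d_i*a_i - m_i, d_{i+1} = (47 - m_{i+1}^2)/d_i, a_{i+1} = floor((a_0 + m_{i+1})/d_{i+1}):
  m_1 = 1*6 - 0 = 6, d_1 = (47 - 6^2)/1 = 11/1 = 11, a_1 = floor((6 + 6)/11) = 1.
  m_2 = 11*1 - 6 = 5, d_2 = (47 - 5^2)/11 = 22/11 = 2, a_2 = floor((6 + 5)/2) = 5.
  m_3 = 2*5 - 5 = 5, d_3 = (47 - 5^2)/2 = 22/2 = 11, a_3 = floor((6 + 5)/11) = 1.
  m_4 = 11*1 - 5 = 6, d_4 = (47 - 6^2)/11 = 11/11 = 1, a_4 = floor((6 + 6)/1) = 12.
  m_5 = 1*12 - 6 = 6, d_5 = (47 - 6^2)/1 = 11/1 = 11: (m_5, d_5) = (m_1, d_1) = (6, 11), so from here the quotients repeat a_1, ..., a_4; the period length is 4.
So sqrt(47) = [6; (1, 5, 1, 12)] with period length k = 4.
k is even, so the fundamental solution of x^2 - 47y^2 = 1 is (p_{k-1}, q_{k-1}) = (p_3, q_3); compute convergents through index 3.
Convergents (p_i = a_i*p_{i-1} + p_{i-2}, q_i = a_i*q_{i-1} + q_{i-2} with p_{-2}=0, p_{-1}=1, q_{-2}=1, q_{-1}=0):
  i=0: a_0=6, p_0 = 6*1 + 0 = 6, q_0 = 6*0 + 1 = 1.
  i=1: a_1=1, p_1 = 1*6 + 1 = 7, q_1 = 1*1 + 0 = 1.
  i=2: a_2=5, p_2 = 5*7 + 6 = 41, q_2 = 5*1 + 1 = 6.
  i=3: a_3=1, p_3 = 1*41 + 7 = 48, q_3 = 1*6 + 1 = 7.
Check: 48^2 - 47*7^2 = 2304 - 2303 = 1, so (x, y) = (48, 7) solves the equation, and by the theorem it is the least positive solution.

(x, y) = (48, 7)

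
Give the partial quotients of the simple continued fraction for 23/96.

[0; 4, 5, 1, 3]

Run the Euclidean algorithm on 23 and 96; the successive quotients are the partial quotients a_0, a_1, ... (each step inverts the fractional part left over by the previous one):
  23 = 0*96 + 23, so a_0 = 0.
  96 = 4*23 + 4, so a_1 = 4.
  23 = 5*4 + 3, so a_2 = 5.
  4 = 1*3 + 1, so a_3 = 1.
  3 = 3*1 + 0, so a_4 = 3.
The remainder reaches 0 after 5 divisions, so the expansion has 5 partial quotients, read off in order.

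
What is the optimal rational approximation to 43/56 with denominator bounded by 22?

10/13

Expand x = 43/56 as a continued fraction with the Euclidean algorithm:
  43 = 0*56 + 43, so a_0 = 0.
  56 = 1*43 + 13, so a_1 = 1.
  43 = 3*13 + 4, so a_2 = 3.
  13 = 3*4 + 1, so a_3 = 3.
  4 = 4*1 + 0, so a_4 = 4.
so x = [0; 1, 3, 3, 4].
Convergents (p_i = a_i*p_{i-1} + p_{i-2}, q_i = a_i*q_{i-1} + q_{i-2} with p_{-2}=0, p_{-1}=1, q_{-2}=1, q_{-1}=0), until the denominator exceeds 22:
  i=0: a_0=0, p_0 = 0*1 + 0 = 0, q_0 = 0*0 + 1 = 1.
  i=1: a_1=1, p_1 = 1*0 + 1 = 1, q_1 = 1*1 + 0 = 1.
  i=2: a_2=3, p_2 = 3*1 + 0 = 3, q_2 = 3*1 + 1 = 4.
  i=3: a_3=3, p_3 = 3*3 + 1 = 10, q_3 = 3*4 + 1 = 13.
  i=4: a_4=4, p_4 = 4*10 + 3 = 43, q_4 = 4*13 + 4 = 56.
q_4 = 56 > 22, so the last convergent with denominator <= 22 is p_3/q_3 = 10/13.
The closest fraction with denominator <= 22 is either p_3/q_3 or the intermediate fraction (k*p_3 + p_2)/(k*q_3 + q_2) with the largest k >= 1 whose denominator stays <= 22; these approach x as k grows, and every other convergent or intermediate fraction in range is farther away.
Largest k: floor((22 - q_2)/q_3) = floor((22 - 4)/13) = 1.
That gives (1*10 + 3)/(1*13 + 4) = 13/17.
Compare the errors: |x - 10/13| = |43*13 - 10*56|/(56*13) = 1/728, and |x - 13/17| = |43*17 - 13*56|/(56*17) = 3/952.
Cross-multiplying, 1*952 = 952 < 2184 = 3*728, so 1/728 is smaller: the convergent 10/13 is closer to x than 13/17.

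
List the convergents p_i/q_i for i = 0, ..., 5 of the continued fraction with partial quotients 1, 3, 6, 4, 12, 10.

Using the convergent recurrence p_i = a_i*p_{i-1} + p_{i-2}, q_i = a_i*q_{i-1} + q_{i-2} with p_{-2}=0, p_{-1}=1, q_{-2}=1, q_{-1}=0:
  i=0: a_0=1, p_0 = 1*1 + 0 = 1, q_0 = 1*0 + 1 = 1.
  i=1: a_1=3, p_1 = 3*1 + 1 = 4, q_1 = 3*1 + 0 = 3.
  i=2: a_2=6, p_2 = 6*4 + 1 = 25, q_2 = 6*3 + 1 = 19.
  i=3: a_3=4, p_3 = 4*25 + 4 = 104, q_3 = 4*19 + 3 = 79.
  i=4: a_4=12, p_4 = 12*104 + 25 = 1273, q_4 = 12*79 + 19 = 967.
  i=5: a_5=10, p_5 = 10*1273 + 104 = 12834, q_5 = 10*967 + 79 = 9749.

1/1, 4/3, 25/19, 104/79, 1273/967, 12834/9749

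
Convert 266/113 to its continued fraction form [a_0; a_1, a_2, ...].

[2; 2, 1, 4, 1, 2, 2]

Run the Euclidean algorithm on 266 and 113; the successive quotients are the partial quotients a_0, a_1, ... (each step inverts the fractional part left over by the previous one):
  266 = 2*113 + 40, so a_0 = 2.
  113 = 2*40 + 33, so a_1 = 2.
  40 = 1*33 + 7, so a_2 = 1.
  33 = 4*7 + 5, so a_3 = 4.
  7 = 1*5 + 2, so a_4 = 1.
  5 = 2*2 + 1, so a_5 = 2.
  2 = 2*1 + 0, so a_6 = 2.
The remainder reaches 0 after 7 divisions, so the expansion has 7 partial quotients, read off in order.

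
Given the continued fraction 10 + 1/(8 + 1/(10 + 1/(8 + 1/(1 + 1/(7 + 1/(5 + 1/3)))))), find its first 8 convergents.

Using the convergent recurrence p_i = a_i*p_{i-1} + p_{i-2}, q_i = a_i*q_{i-1} + q_{i-2} with p_{-2}=0, p_{-1}=1, q_{-2}=1, q_{-1}=0:
  i=0: a_0=10, p_0 = 10*1 + 0 = 10, q_0 = 10*0 + 1 = 1.
  i=1: a_1=8, p_1 = 8*10 + 1 = 81, q_1 = 8*1 + 0 = 8.
  i=2: a_2=10, p_2 = 10*81 + 10 = 820, q_2 = 10*8 + 1 = 81.
  i=3: a_3=8, p_3 = 8*820 + 81 = 6641, q_3 = 8*81 + 8 = 656.
  i=4: a_4=1, p_4 = 1*6641 + 820 = 7461, q_4 = 1*656 + 81 = 737.
  i=5: a_5=7, p_5 = 7*7461 + 6641 = 58868, q_5 = 7*737 + 656 = 5815.
  i=6: a_6=5, p_6 = 5*58868 + 7461 = 301801, q_6 = 5*5815 + 737 = 29812.
  i=7: a_7=3, p_7 = 3*301801 + 58868 = 964271, q_7 = 3*29812 + 5815 = 95251.

10/1, 81/8, 820/81, 6641/656, 7461/737, 58868/5815, 301801/29812, 964271/95251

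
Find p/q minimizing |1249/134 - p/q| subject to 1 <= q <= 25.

233/25

Expand x = 1249/134 as a continued fraction with the Euclidean algorithm:
  1249 = 9*134 + 43, so a_0 = 9.
  134 = 3*43 + 5, so a_1 = 3.
  43 = 8*5 + 3, so a_2 = 8.
  5 = 1*3 + 2, so a_3 = 1.
  3 = 1*2 + 1, so a_4 = 1.
  2 = 2*1 + 0, so a_5 = 2.
so x = [9; 3, 8, 1, 1, 2].
Convergents (p_i = a_i*p_{i-1} + p_{i-2}, q_i = a_i*q_{i-1} + q_{i-2} with p_{-2}=0, p_{-1}=1, q_{-2}=1, q_{-1}=0), until the denominator exceeds 25:
  i=0: a_0=9, p_0 = 9*1 + 0 = 9, q_0 = 9*0 + 1 = 1.
  i=1: a_1=3, p_1 = 3*9 + 1 = 28, q_1 = 3*1 + 0 = 3.
  i=2: a_2=8, p_2 = 8*28 + 9 = 233, q_2 = 8*3 + 1 = 25.
  i=3: a_3=1, p_3 = 1*233 + 28 = 261, q_3 = 1*25 + 3 = 28.
q_3 = 28 > 25, so the last convergent with denominator <= 25 is p_2/q_2 = 233/25.
The closest fraction with denominator <= 25 is either p_2/q_2 or the intermediate fraction (k*p_2 + p_1)/(k*q_2 + q_1) with the largest k >= 1 whose denominator stays <= 25; these approach x as k grows, and every other convergent or intermediate fraction in range is farther away.
Largest k: floor((25 - q_1)/q_2) = floor((25 - 3)/25) = 0.
Since k = 0, no intermediate fraction beyond p_2/q_2 has denominator <= 25, so the convergent 233/25 is the closest (its error is |1249*25 - 233*134|/(134*25) = 3/3350).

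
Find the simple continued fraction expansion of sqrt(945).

[30; (1, 2, 1, 6, 12, 6, 1, 2, 1, 60)]

Write x_i = (sqrt(945) + m_i)/d_i with (m_0, d_0) = (0, 1). a_0 = floor(sqrt(945)) = 30, since 30^2 = 900 <= 945 < 961 = 31^2.
Iterate m_{i+1} = d_i*a_i - m_i, d_{i+1} = (945 - m_{i+1}^2)/d_i, a_{i+1} = floor((a_0 + m_{i+1})/d_{i+1}):
  m_1 = 1*30 - 0 = 30, d_1 = (945 - 30^2)/1 = 45/1 = 45, a_1 = floor((30 + 30)/45) = 1.
  m_2 = 45*1 - 30 = 15, d_2 = (945 - 15^2)/45 = 720/45 = 16, a_2 = floor((30 + 15)/16) = 2.
  m_3 = 16*2 - 15 = 17, d_3 = (945 - 17^2)/16 = 656/16 = 41, a_3 = floor((30 + 17)/41) = 1.
  m_4 = 41*1 - 17 = 24, d_4 = (945 - 24^2)/41 = 369/41 = 9, a_4 = floor((30 + 24)/9) = 6.
  m_5 = 9*6 - 24 = 30, d_5 = (945 - 30^2)/9 = 45/9 = 5, a_5 = floor((30 + 30)/5) = 12.
  m_6 = 5*12 - 30 = 30, d_6 = (945 - 30^2)/5 = 45/5 = 9, a_6 = floor((30 + 30)/9) = 6.
  m_7 = 9*6 - 30 = 24, d_7 = (945 - 24^2)/9 = 369/9 = 41, a_7 = floor((30 + 24)/41) = 1.
  m_8 = 41*1 - 24 = 17, d_8 = (945 - 17^2)/41 = 656/41 = 16, a_8 = floor((30 + 17)/16) = 2.
  m_9 = 16*2 - 17 = 15, d_9 = (945 - 15^2)/16 = 720/16 = 45, a_9 = floor((30 + 15)/45) = 1.
  m_10 = 45*1 - 15 = 30, d_10 = (945 - 30^2)/45 = 45/45 = 1, a_10 = floor((30 + 30)/1) = 60.
  m_11 = 1*60 - 30 = 30, d_11 = (945 - 30^2)/1 = 45/1 = 45: (m_11, d_11) = (m_1, d_1) = (30, 45), so from here the quotients repeat a_1, ..., a_10; the period length is 10.
Hence the expansion of sqrt(945) is a_0 = 30 followed by the repeating block 1, 2, 1, 6, 12, 6, 1, 2, 1, 60 (period 10).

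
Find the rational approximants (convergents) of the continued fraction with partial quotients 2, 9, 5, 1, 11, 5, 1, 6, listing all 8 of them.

Using the convergent recurrence p_i = a_i*p_{i-1} + p_{i-2}, q_i = a_i*q_{i-1} + q_{i-2} with p_{-2}=0, p_{-1}=1, q_{-2}=1, q_{-1}=0:
  i=0: a_0=2, p_0 = 2*1 + 0 = 2, q_0 = 2*0 + 1 = 1.
  i=1: a_1=9, p_1 = 9*2 + 1 = 19, q_1 = 9*1 + 0 = 9.
  i=2: a_2=5, p_2 = 5*19 + 2 = 97, q_2 = 5*9 + 1 = 46.
  i=3: a_3=1, p_3 = 1*97 + 19 = 116, q_3 = 1*46 + 9 = 55.
  i=4: a_4=11, p_4 = 11*116 + 97 = 1373, q_4 = 11*55 + 46 = 651.
  i=5: a_5=5, p_5 = 5*1373 + 116 = 6981, q_5 = 5*651 + 55 = 3310.
  i=6: a_6=1, p_6 = 1*6981 + 1373 = 8354, q_6 = 1*3310 + 651 = 3961.
  i=7: a_7=6, p_7 = 6*8354 + 6981 = 57105, q_7 = 6*3961 + 3310 = 27076.

2/1, 19/9, 97/46, 116/55, 1373/651, 6981/3310, 8354/3961, 57105/27076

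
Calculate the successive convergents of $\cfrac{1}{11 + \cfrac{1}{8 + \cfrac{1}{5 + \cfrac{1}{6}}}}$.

Using the convergent recurrence p_i = a_i*p_{i-1} + p_{i-2}, q_i = a_i*q_{i-1} + q_{i-2} with p_{-2}=0, p_{-1}=1, q_{-2}=1, q_{-1}=0:
  i=0: a_0=0, p_0 = 0*1 + 0 = 0, q_0 = 0*0 + 1 = 1.
  i=1: a_1=11, p_1 = 11*0 + 1 = 1, q_1 = 11*1 + 0 = 11.
  i=2: a_2=8, p_2 = 8*1 + 0 = 8, q_2 = 8*11 + 1 = 89.
  i=3: a_3=5, p_3 = 5*8 + 1 = 41, q_3 = 5*89 + 11 = 456.
  i=4: a_4=6, p_4 = 6*41 + 8 = 254, q_4 = 6*456 + 89 = 2825.

0/1, 1/11, 8/89, 41/456, 254/2825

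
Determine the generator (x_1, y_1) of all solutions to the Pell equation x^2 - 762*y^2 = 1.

First expand sqrt(762) as a continued fraction. With x_i = (sqrt(762) + m_i)/d_i and (m_0, d_0) = (0, 1): a_0 = floor(sqrt(762)) = 27, since 27^2 = 729 <= 762 < 784 = 28^2.
Iterate m_{i+1} = d_i*a_i - m_i, d_{i+1} = (762 - m_{i+1}^2)/d_i, a_{i+1} = floor((a_0 + m_{i+1})/d_{i+1}):
  m_1 = 1*27 - 0 = 27, d_1 = (762 - 27^2)/1 = 33/1 = 33, a_1 = floor((27 + 27)/33) = 1.
  m_2 = 33*1 - 27 = 6, d_2 = (762 - 6^2)/33 = 726/33 = 22, a_2 = floor((27 + 6)/22) = 1.
  m_3 = 22*1 - 6 = 16, d_3 = (762 - 16^2)/22 = 506/22 = 23, a_3 = floor((27 + 16)/23) = 1.
  m_4 = 23*1 - 16 = 7, d_4 = (762 - 7^2)/23 = 713/23 = 31, a_4 = floor((27 + 7)/31) = 1.
  m_5 = 31*1 - 7 = 24, d_5 = (762 - 24^2)/31 = 186/31 = 6, a_5 = floor((27 + 24)/6) = 8.
  m_6 = 6*8 - 24 = 24, d_6 = (762 - 24^2)/6 = 186/6 = 31, a_6 = floor((27 + 24)/31) = 1.
  m_7 = 31*1 - 24 = 7, d_7 = (762 - 7^2)/31 = 713/31 = 23, a_7 = floor((27 + 7)/23) = 1.
  m_8 = 23*1 - 7 = 16, d_8 = (762 - 16^2)/23 = 506/23 = 22, a_8 = floor((27 + 16)/22) = 1.
  m_9 = 22*1 - 16 = 6, d_9 = (762 - 6^2)/22 = 726/22 = 33, a_9 = floor((27 + 6)/33) = 1.
  m_10 = 33*1 - 6 = 27, d_10 = (762 - 27^2)/33 = 33/33 = 1, a_10 = floor((27 + 27)/1) = 54.
  m_11 = 1*54 - 27 = 27, d_11 = (762 - 27^2)/1 = 33/1 = 33: (m_11, d_11) = (m_1, d_1) = (27, 33), so from here the quotients repeat a_1, ..., a_10; the period length is 10.
So sqrt(762) = [27; (1, 1, 1, 1, 8, 1, 1, 1, 1, 54)] with period length k = 10.
k is even, so the fundamental solution of x^2 - 762y^2 = 1 is (p_{k-1}, q_{k-1}) = (p_9, q_9); compute convergents through index 9.
Convergents (p_i = a_i*p_{i-1} + p_{i-2}, q_i = a_i*q_{i-1} + q_{i-2} with p_{-2}=0, p_{-1}=1, q_{-2}=1, q_{-1}=0):
  i=0: a_0=27, p_0 = 27*1 + 0 = 27, q_0 = 27*0 + 1 = 1.
  i=1: a_1=1, p_1 = 1*27 + 1 = 28, q_1 = 1*1 + 0 = 1.
  i=2: a_2=1, p_2 = 1*28 + 27 = 55, q_2 = 1*1 + 1 = 2.
  i=3: a_3=1, p_3 = 1*55 + 28 = 83, q_3 = 1*2 + 1 = 3.
  i=4: a_4=1, p_4 = 1*83 + 55 = 138, q_4 = 1*3 + 2 = 5.
  i=5: a_5=8, p_5 = 8*138 + 83 = 1187, q_5 = 8*5 + 3 = 43.
  i=6: a_6=1, p_6 = 1*1187 + 138 = 1325, q_6 = 1*43 + 5 = 48.
  i=7: a_7=1, p_7 = 1*1325 + 1187 = 2512, q_7 = 1*48 + 43 = 91.
  i=8: a_8=1, p_8 = 1*2512 + 1325 = 3837, q_8 = 1*91 + 48 = 139.
  i=9: a_9=1, p_9 = 1*3837 + 2512 = 6349, q_9 = 1*139 + 91 = 230.
Check: 6349^2 - 762*230^2 = 40309801 - 40309800 = 1, so (x, y) = (6349, 230) solves the equation, and by the theorem it is the least positive solution.

(x, y) = (6349, 230)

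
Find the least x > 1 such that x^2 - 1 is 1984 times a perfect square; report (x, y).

(x, y) = (4620799, 103740)

First expand sqrt(1984) as a continued fraction. With x_i = (sqrt(1984) + m_i)/d_i and (m_0, d_0) = (0, 1): a_0 = floor(sqrt(1984)) = 44, since 44^2 = 1936 <= 1984 < 2025 = 45^2.
Iterate m_{i+1} = d_i*a_i - m_i, d_{i+1} = (1984 - m_{i+1}^2)/d_i, a_{i+1} = floor((a_0 + m_{i+1})/d_{i+1}):
  m_1 = 1*44 - 0 = 44, d_1 = (1984 - 44^2)/1 = 48/1 = 48, a_1 = floor((44 + 44)/48) = 1.
  m_2 = 48*1 - 44 = 4, d_2 = (1984 - 4^2)/48 = 1968/48 = 41, a_2 = floor((44 + 4)/41) = 1.
  m_3 = 41*1 - 4 = 37, d_3 = (1984 - 37^2)/41 = 615/41 = 15, a_3 = floor((44 + 37)/15) = 5.
  m_4 = 15*5 - 37 = 38, d_4 = (1984 - 38^2)/15 = 540/15 = 36, a_4 = floor((44 + 38)/36) = 2.
  m_5 = 36*2 - 38 = 34, d_5 = (1984 - 34^2)/36 = 828/36 = 23, a_5 = floor((44 + 34)/23) = 3.
  m_6 = 23*3 - 34 = 35, d_6 = (1984 - 35^2)/23 = 759/23 = 33, a_6 = floor((44 + 35)/33) = 2.
  m_7 = 33*2 - 35 = 31, d_7 = (1984 - 31^2)/33 = 1023/33 = 31, a_7 = floor((44 + 31)/31) = 2.
  m_8 = 31*2 - 31 = 31, d_8 = (1984 - 31^2)/31 = 1023/31 = 33, a_8 = floor((44 + 31)/33) = 2.
  m_9 = 33*2 - 31 = 35, d_9 = (1984 - 35^2)/33 = 759/33 = 23, a_9 = floor((44 + 35)/23) = 3.
  m_10 = 23*3 - 35 = 34, d_10 = (1984 - 34^2)/23 = 828/23 = 36, a_10 = floor((44 + 34)/36) = 2.
  m_11 = 36*2 - 34 = 38, d_11 = (1984 - 38^2)/36 = 540/36 = 15, a_11 = floor((44 + 38)/15) = 5.
  m_12 = 15*5 - 38 = 37, d_12 = (1984 - 37^2)/15 = 615/15 = 41, a_12 = floor((44 + 37)/41) = 1.
  m_13 = 41*1 - 37 = 4, d_13 = (1984 - 4^2)/41 = 1968/41 = 48, a_13 = floor((44 + 4)/48) = 1.
  m_14 = 48*1 - 4 = 44, d_14 = (1984 - 44^2)/48 = 48/48 = 1, a_14 = floor((44 + 44)/1) = 88.
  m_15 = 1*88 - 44 = 44, d_15 = (1984 - 44^2)/1 = 48/1 = 48: (m_15, d_15) = (m_1, d_1) = (44, 48), so from here the quotients repeat a_1, ..., a_14; the period length is 14.
So sqrt(1984) = [44; (1, 1, 5, 2, 3, 2, 2, 2, 3, 2, 5, 1, 1, 88)] with period length k = 14.
k is even, so the fundamental solution of x^2 - 1984y^2 = 1 is (p_{k-1}, q_{k-1}) = (p_13, q_13); compute convergents through index 13.
Convergents (p_i = a_i*p_{i-1} + p_{i-2}, q_i = a_i*q_{i-1} + q_{i-2} with p_{-2}=0, p_{-1}=1, q_{-2}=1, q_{-1}=0):
  i=0: a_0=44, p_0 = 44*1 + 0 = 44, q_0 = 44*0 + 1 = 1.
  i=1: a_1=1, p_1 = 1*44 + 1 = 45, q_1 = 1*1 + 0 = 1.
  i=2: a_2=1, p_2 = 1*45 + 44 = 89, q_2 = 1*1 + 1 = 2.
  i=3: a_3=5, p_3 = 5*89 + 45 = 490, q_3 = 5*2 + 1 = 11.
  i=4: a_4=2, p_4 = 2*490 + 89 = 1069, q_4 = 2*11 + 2 = 24.
  i=5: a_5=3, p_5 = 3*1069 + 490 = 3697, q_5 = 3*24 + 11 = 83.
  i=6: a_6=2, p_6 = 2*3697 + 1069 = 8463, q_6 = 2*83 + 24 = 190.
  i=7: a_7=2, p_7 = 2*8463 + 3697 = 20623, q_7 = 2*190 + 83 = 463.
  i=8: a_8=2, p_8 = 2*20623 + 8463 = 49709, q_8 = 2*463 + 190 = 1116.
  i=9: a_9=3, p_9 = 3*49709 + 20623 = 169750, q_9 = 3*1116 + 463 = 3811.
  i=10: a_10=2, p_10 = 2*169750 + 49709 = 389209, q_10 = 2*3811 + 1116 = 8738.
  i=11: a_11=5, p_11 = 5*389209 + 169750 = 2115795, q_11 = 5*8738 + 3811 = 47501.
  i=12: a_12=1, p_12 = 1*2115795 + 389209 = 2505004, q_12 = 1*47501 + 8738 = 56239.
  i=13: a_13=1, p_13 = 1*2505004 + 2115795 = 4620799, q_13 = 1*56239 + 47501 = 103740.
Check: 4620799^2 - 1984*103740^2 = 21351783398401 - 21351783398400 = 1, so (x, y) = (4620799, 103740) solves the equation, and by the theorem it is the least positive solution.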